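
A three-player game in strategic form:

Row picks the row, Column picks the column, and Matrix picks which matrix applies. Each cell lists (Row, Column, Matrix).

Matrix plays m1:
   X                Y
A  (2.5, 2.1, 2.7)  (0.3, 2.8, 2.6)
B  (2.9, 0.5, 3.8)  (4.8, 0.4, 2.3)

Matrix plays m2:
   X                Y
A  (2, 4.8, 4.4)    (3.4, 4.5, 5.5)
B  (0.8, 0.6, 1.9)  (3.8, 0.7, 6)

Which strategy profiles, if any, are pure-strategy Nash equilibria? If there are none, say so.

Pure-strategy Nash equilibria: (A, X, m2) and (B, X, m1) and (B, Y, m2)

Mark each player's best response to every combination of opponents' strategies; a profile where every player is best-responding is a pure Nash equilibrium.
Row against (X, m1): payoffs 2.5, 2.9 → best response B.
Row against (X, m2): payoffs 2, 0.8 → best response A.
Row against (Y, m1): payoffs 0.3, 4.8 → best response B.
Row against (Y, m2): payoffs 3.4, 3.8 → best response B.
Column against (A, m1): payoffs 2.1, 2.8 → best response Y.
Column against (A, m2): payoffs 4.8, 4.5 → best response X.
Column against (B, m1): payoffs 0.5, 0.4 → best response X.
Column against (B, m2): payoffs 0.6, 0.7 → best response Y.
Matrix against (A, X): payoffs 2.7, 4.4 → best response m2.
Matrix against (A, Y): payoffs 2.6, 5.5 → best response m2.
Matrix against (B, X): payoffs 3.8, 1.9 → best response m1.
Matrix against (B, Y): payoffs 2.3, 6 → best response m2.
Mutual best responses: (A, X, m2); (B, X, m1); (B, Y, m2).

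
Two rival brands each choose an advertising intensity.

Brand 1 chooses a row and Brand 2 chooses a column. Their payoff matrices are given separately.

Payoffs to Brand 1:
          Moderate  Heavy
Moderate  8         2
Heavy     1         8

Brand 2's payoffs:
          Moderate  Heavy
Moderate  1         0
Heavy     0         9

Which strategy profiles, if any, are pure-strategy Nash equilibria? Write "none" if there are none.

The pure Nash equilibria are (Moderate, Moderate), (Heavy, Heavy).

Check each profile: it is a Nash equilibrium iff no player can strictly gain by switching unilaterally.
(Moderate, Moderate): Brand 1 gets 8, best alternative 1; Brand 2 gets 1, best alternative 0. No profitable deviation — NE.
(Moderate, Heavy): Brand 1 can switch to Heavy (2 → 8). Not NE.
(Heavy, Moderate): Brand 1 can switch to Moderate (1 → 8). Not NE.
(Heavy, Heavy): Brand 1 gets 8, best alternative 2; Brand 2 gets 9, best alternative 0. No profitable deviation — NE.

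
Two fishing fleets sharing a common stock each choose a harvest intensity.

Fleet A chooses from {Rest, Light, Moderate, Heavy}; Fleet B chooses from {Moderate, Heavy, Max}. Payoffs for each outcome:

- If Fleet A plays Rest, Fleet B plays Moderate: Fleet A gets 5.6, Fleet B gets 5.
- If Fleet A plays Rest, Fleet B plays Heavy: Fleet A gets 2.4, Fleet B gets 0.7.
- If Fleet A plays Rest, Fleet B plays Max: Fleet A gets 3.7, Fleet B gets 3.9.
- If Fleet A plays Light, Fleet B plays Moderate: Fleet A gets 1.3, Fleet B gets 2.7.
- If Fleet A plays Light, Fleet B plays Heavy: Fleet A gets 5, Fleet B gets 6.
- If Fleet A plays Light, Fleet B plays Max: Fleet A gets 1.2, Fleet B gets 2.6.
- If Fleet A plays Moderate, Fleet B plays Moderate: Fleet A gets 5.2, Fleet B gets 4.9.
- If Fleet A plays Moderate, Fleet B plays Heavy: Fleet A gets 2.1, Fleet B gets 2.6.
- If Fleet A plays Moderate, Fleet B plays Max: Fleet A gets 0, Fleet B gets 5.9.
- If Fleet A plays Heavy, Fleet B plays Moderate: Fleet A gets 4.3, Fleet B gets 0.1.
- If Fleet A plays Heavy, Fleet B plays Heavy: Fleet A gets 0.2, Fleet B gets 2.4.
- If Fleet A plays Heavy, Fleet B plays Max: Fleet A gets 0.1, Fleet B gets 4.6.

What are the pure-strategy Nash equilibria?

The pure Nash equilibria are (Rest, Moderate); (Light, Heavy).

For each strategy profile, look for a profitable unilateral deviation.
(Rest, Moderate): Fleet A gets 5.6, best alternative 5.2; Fleet B gets 5, best alternative 3.9. No profitable deviation — NE.
(Rest, Heavy): Fleet A can switch to Light (2.4 → 5). Not NE.
(Rest, Max): Fleet B can switch to Moderate (3.9 → 5). Not NE.
(Light, Moderate): Fleet A can switch to Rest (1.3 → 5.6). Not NE.
(Light, Heavy): Fleet A gets 5, best alternative 2.4; Fleet B gets 6, best alternative 2.7. No profitable deviation — NE.
(Light, Max): Fleet A can switch to Rest (1.2 → 3.7). Not NE.
(Moderate, Moderate): Fleet A can switch to Rest (5.2 → 5.6). Not NE.
(Moderate, Heavy): Fleet A can switch to Rest (2.1 → 2.4). Not NE.
(The remaining 4 profiles each have a profitable deviation by the same check.)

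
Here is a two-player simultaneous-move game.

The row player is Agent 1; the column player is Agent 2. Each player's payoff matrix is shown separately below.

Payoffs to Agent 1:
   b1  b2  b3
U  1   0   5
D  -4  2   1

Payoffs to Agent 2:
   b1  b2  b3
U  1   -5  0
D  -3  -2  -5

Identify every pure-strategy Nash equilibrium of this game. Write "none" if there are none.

For each strategy profile, look for a profitable unilateral deviation.
(U, b1): Agent 1 gets 1, best alternative -4; Agent 2 gets 1, best alternative 0. No profitable deviation — NE.
(U, b2): Agent 1 can switch to D (0 → 2). Not NE.
(U, b3): Agent 2 can switch to b1 (0 → 1). Not NE.
(D, b1): Agent 1 can switch to U (-4 → 1). Not NE.
(D, b2): Agent 1 gets 2, best alternative 0; Agent 2 gets -2, best alternative -3. No profitable deviation — NE.
(D, b3): Agent 1 can switch to U (1 → 5). Not NE.

(U, b1) and (D, b2)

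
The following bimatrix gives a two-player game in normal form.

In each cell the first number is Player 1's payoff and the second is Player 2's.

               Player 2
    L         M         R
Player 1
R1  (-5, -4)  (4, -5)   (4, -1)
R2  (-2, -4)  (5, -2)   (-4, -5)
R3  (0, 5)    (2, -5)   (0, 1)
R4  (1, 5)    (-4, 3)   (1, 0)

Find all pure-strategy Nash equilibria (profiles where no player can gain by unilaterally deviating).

The pure Nash equilibria are (R1, R) and (R2, M) and (R4, L).

Player 1 against L: payoffs -5, -2, 0, 1 → best response R4.
Player 1 against M: payoffs 4, 5, 2, -4 → best response R2.
Player 1 against R: payoffs 4, -4, 0, 1 → best response R1.
Player 2 against R1: payoffs -4, -5, -1 → best response R.
Player 2 against R2: payoffs -4, -2, -5 → best response M.
Player 2 against R3: payoffs 5, -5, 1 → best response L.
Player 2 against R4: payoffs 5, 3, 0 → best response L.
Mutual best responses: (R1, R); (R2, M); (R4, L).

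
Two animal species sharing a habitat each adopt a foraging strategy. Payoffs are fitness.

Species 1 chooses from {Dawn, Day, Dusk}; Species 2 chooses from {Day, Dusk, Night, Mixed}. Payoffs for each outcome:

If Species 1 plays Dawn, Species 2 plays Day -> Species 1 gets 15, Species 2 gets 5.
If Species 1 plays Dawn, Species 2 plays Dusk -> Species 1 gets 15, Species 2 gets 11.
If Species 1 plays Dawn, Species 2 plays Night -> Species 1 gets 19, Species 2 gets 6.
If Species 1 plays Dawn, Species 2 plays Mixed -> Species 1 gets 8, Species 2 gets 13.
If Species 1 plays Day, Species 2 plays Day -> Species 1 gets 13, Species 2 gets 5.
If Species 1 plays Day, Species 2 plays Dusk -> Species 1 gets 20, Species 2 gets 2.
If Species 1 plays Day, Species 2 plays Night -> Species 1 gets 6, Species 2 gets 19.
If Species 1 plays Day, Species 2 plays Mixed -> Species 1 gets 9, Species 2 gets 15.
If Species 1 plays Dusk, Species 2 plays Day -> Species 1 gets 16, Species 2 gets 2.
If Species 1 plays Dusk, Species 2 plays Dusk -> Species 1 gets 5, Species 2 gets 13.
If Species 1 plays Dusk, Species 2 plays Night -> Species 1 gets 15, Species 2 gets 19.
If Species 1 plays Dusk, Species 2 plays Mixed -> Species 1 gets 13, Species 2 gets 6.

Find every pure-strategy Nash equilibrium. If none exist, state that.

Check each profile: it is a Nash equilibrium iff no player can strictly gain by switching unilaterally.
(Dawn, Day): Species 1 can switch to Dusk (15 → 16). Not NE.
(Dawn, Dusk): Species 1 can switch to Day (15 → 20). Not NE.
(Dawn, Night): Species 2 can switch to Dusk (6 → 11). Not NE.
(Dawn, Mixed): Species 1 can switch to Day (8 → 9). Not NE.
(Day, Day): Species 1 can switch to Dawn (13 → 15). Not NE.
(Day, Dusk): Species 2 can switch to Day (2 → 5). Not NE.
(Day, Night): Species 1 can switch to Dawn (6 → 19). Not NE.
(Day, Mixed): Species 1 can switch to Dusk (9 → 13). Not NE.
(Dusk, Day): Species 2 can switch to Dusk (2 → 13). Not NE.
(Dusk, Dusk): Species 1 can switch to Dawn (5 → 15). Not NE.
(The remaining 2 profiles each have a profitable deviation by the same check.)

There is no pure-strategy Nash equilibrium.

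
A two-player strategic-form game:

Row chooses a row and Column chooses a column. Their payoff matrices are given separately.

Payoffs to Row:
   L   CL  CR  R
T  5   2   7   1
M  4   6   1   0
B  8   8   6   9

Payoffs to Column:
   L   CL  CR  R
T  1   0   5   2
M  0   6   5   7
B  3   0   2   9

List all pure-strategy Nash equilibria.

Row against L: payoffs 5, 4, 8 → best response B.
Row against CL: payoffs 2, 6, 8 → best response B.
Row against CR: payoffs 7, 1, 6 → best response T.
Row against R: payoffs 1, 0, 9 → best response B.
Column against T: payoffs 1, 0, 5, 2 → best response CR.
Column against M: payoffs 0, 6, 5, 7 → best response R.
Column against B: payoffs 3, 0, 2, 9 → best response R.
Mutual best responses: (T, CR); (B, R).

(T, CR) and (B, R)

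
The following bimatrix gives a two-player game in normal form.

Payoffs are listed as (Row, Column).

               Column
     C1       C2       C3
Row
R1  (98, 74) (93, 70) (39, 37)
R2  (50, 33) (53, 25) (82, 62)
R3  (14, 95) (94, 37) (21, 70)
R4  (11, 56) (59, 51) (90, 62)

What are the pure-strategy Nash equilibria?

(R1, C1) and (R4, C3)

For each strategy profile, look for a profitable unilateral deviation.
(R1, C1): Row gets 98, best alternative 50; Column gets 74, best alternative 70. No profitable deviation — NE.
(R1, C2): Row can switch to R3 (93 → 94). Not NE.
(R1, C3): Row can switch to R2 (39 → 82). Not NE.
(R2, C1): Row can switch to R1 (50 → 98). Not NE.
(R2, C2): Row can switch to R1 (53 → 93). Not NE.
(R2, C3): Row can switch to R4 (82 → 90). Not NE.
(R3, C1): Row can switch to R1 (14 → 98). Not NE.
(R3, C2): Column can switch to C1 (37 → 95). Not NE.
(R3, C3): Row can switch to R1 (21 → 39). Not NE.
(R4, C1): Row can switch to R1 (11 → 98). Not NE.
(R4, C2): Row can switch to R1 (59 → 93). Not NE.
(R4, C3): Row gets 90, best alternative 82; Column gets 62, best alternative 56. No profitable deviation — NE.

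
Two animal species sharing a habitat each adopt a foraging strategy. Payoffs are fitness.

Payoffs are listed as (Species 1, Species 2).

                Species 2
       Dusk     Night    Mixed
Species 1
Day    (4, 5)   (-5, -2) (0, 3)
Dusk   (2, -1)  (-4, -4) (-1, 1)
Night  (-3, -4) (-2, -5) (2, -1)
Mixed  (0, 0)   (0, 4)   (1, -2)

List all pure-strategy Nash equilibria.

Species 1 against Dusk: payoffs 4, 2, -3, 0 → best response Day.
Species 1 against Night: payoffs -5, -4, -2, 0 → best response Mixed.
Species 1 against Mixed: payoffs 0, -1, 2, 1 → best response Night.
Species 2 against Day: payoffs 5, -2, 3 → best response Dusk.
Species 2 against Dusk: payoffs -1, -4, 1 → best response Mixed.
Species 2 against Night: payoffs -4, -5, -1 → best response Mixed.
Species 2 against Mixed: payoffs 0, 4, -2 → best response Night.
Mutual best responses: (Day, Dusk); (Night, Mixed); (Mixed, Night).

Pure-strategy Nash equilibria: (Day, Dusk) and (Night, Mixed) and (Mixed, Night)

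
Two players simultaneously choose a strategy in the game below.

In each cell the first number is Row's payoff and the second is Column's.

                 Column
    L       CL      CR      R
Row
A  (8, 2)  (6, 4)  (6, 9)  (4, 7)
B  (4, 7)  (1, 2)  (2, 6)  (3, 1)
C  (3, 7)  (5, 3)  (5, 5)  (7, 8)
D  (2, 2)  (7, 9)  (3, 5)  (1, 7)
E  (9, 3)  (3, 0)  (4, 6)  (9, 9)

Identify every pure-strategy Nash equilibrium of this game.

The pure Nash equilibria are (A, CR); (D, CL); (E, R).

Row against L: payoffs 8, 4, 3, 2, 9 → best response E.
Row against CL: payoffs 6, 1, 5, 7, 3 → best response D.
Row against CR: payoffs 6, 2, 5, 3, 4 → best response A.
Row against R: payoffs 4, 3, 7, 1, 9 → best response E.
Column against A: payoffs 2, 4, 9, 7 → best response CR.
Column against B: payoffs 7, 2, 6, 1 → best response L.
Column against C: payoffs 7, 3, 5, 8 → best response R.
Column against D: payoffs 2, 9, 5, 7 → best response CL.
Column against E: payoffs 3, 0, 6, 9 → best response R.
Mutual best responses: (A, CR); (D, CL); (E, R).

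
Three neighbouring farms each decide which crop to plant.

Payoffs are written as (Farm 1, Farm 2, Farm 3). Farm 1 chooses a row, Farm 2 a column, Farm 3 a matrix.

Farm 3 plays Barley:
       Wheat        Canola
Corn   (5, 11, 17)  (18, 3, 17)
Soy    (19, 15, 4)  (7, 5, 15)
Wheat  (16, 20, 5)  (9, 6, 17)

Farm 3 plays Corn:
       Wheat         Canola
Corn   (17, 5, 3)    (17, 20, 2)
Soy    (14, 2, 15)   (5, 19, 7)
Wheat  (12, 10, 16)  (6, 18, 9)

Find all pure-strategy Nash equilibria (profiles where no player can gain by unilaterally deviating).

This game has no pure Nash equilibrium.

(Corn, Wheat, Barley): Farm 1 can switch to Soy (5 → 19). Not NE.
(Corn, Wheat, Corn): Farm 2 can switch to Canola (5 → 20). Not NE.
(Corn, Canola, Barley): Farm 2 can switch to Wheat (3 → 11). Not NE.
(Corn, Canola, Corn): Farm 3 can switch to Barley (2 → 17). Not NE.
(Soy, Wheat, Barley): Farm 3 can switch to Corn (4 → 15). Not NE.
(Soy, Wheat, Corn): Farm 1 can switch to Corn (14 → 17). Not NE.
(Soy, Canola, Barley): Farm 1 can switch to Corn (7 → 18). Not NE.
(Soy, Canola, Corn): Farm 1 can switch to Corn (5 → 17). Not NE.
(Wheat, Wheat, Barley): Farm 1 can switch to Soy (16 → 19). Not NE.
(Wheat, Wheat, Corn): Farm 1 can switch to Corn (12 → 17). Not NE.
(The remaining 2 profiles each have a profitable deviation by the same check.)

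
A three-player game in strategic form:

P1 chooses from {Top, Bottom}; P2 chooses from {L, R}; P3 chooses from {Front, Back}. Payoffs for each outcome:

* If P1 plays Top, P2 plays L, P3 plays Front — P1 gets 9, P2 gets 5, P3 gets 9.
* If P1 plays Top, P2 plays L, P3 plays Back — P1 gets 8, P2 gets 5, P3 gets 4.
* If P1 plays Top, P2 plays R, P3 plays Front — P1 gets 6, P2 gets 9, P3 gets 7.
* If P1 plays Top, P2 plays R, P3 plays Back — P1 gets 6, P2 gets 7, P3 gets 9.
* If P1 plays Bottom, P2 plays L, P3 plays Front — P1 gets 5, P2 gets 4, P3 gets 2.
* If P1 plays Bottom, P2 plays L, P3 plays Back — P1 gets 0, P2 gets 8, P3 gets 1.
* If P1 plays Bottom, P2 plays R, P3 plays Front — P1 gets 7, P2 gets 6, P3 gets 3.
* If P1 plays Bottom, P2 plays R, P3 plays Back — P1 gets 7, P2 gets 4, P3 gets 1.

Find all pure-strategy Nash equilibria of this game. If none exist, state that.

(Top, L, Front): P2 can switch to R (5 → 9). Not NE.
(Top, L, Back): P2 can switch to R (5 → 7). Not NE.
(Top, R, Front): P1 can switch to Bottom (6 → 7). Not NE.
(Top, R, Back): P1 can switch to Bottom (6 → 7). Not NE.
(Bottom, L, Front): P1 can switch to Top (5 → 9). Not NE.
(Bottom, L, Back): P1 can switch to Top (0 → 8). Not NE.
(Bottom, R, Front): P1 gets 7, best alternative 6; P2 gets 6, best alternative 4; P3 gets 3, best alternative 1. No profitable deviation — NE.
(The remaining 1 profile has a profitable deviation by the same check.)

The unique pure-strategy Nash equilibrium is (Bottom, R, Front).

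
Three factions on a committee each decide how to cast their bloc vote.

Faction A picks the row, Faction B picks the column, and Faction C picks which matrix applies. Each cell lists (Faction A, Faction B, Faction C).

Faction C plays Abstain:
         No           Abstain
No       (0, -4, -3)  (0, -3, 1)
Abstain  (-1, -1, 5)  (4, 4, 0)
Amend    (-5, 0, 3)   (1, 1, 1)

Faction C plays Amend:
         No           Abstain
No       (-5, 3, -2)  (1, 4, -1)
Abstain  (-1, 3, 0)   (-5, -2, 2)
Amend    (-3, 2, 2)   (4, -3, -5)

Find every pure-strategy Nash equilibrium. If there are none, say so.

(No, No, Abstain): Faction B can switch to Abstain (-4 → -3). Not NE.
(No, No, Amend): Faction A can switch to Abstain (-5 → -1). Not NE.
(No, Abstain, Abstain): Faction A can switch to Abstain (0 → 4). Not NE.
(No, Abstain, Amend): Faction A can switch to Amend (1 → 4). Not NE.
(Abstain, No, Abstain): Faction A can switch to No (-1 → 0). Not NE.
(Abstain, No, Amend): Faction C can switch to Abstain (0 → 5). Not NE.
(The remaining 6 profiles each have a profitable deviation by the same check.)

There is no pure-strategy Nash equilibrium.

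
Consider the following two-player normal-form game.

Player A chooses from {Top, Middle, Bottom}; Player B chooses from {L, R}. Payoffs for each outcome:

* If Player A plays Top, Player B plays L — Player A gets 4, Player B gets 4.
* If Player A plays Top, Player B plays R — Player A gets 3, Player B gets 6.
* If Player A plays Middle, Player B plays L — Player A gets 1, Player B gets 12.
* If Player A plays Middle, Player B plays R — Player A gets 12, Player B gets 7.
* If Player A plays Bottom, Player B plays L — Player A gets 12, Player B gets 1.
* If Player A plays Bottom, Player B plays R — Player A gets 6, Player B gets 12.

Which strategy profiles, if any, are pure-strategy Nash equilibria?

Player A against L: payoffs 4, 1, 12 → best response Bottom.
Player A against R: payoffs 3, 12, 6 → best response Middle.
Player B against Top: payoffs 4, 6 → best response R.
Player B against Middle: payoffs 12, 7 → best response L.
Player B against Bottom: payoffs 1, 12 → best response R.
No profile is a mutual best response for all players.

No pure-strategy Nash equilibrium.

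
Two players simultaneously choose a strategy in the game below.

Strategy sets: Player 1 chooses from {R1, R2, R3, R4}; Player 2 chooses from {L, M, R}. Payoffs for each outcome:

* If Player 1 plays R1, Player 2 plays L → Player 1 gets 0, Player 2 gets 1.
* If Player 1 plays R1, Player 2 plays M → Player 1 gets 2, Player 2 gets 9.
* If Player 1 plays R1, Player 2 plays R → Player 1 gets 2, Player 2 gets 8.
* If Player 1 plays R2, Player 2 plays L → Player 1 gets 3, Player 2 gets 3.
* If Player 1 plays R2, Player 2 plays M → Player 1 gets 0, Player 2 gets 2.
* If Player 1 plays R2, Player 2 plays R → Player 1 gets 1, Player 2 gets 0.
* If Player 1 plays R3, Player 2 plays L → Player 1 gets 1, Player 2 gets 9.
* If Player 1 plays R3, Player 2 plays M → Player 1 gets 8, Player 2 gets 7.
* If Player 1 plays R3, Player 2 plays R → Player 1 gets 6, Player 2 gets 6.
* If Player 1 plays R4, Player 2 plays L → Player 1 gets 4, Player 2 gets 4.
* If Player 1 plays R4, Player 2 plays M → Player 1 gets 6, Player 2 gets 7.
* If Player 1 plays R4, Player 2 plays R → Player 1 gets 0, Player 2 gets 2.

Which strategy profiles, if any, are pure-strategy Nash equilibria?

No pure-strategy Nash equilibrium.

Player 1 against L: payoffs 0, 3, 1, 4 → best response R4.
Player 1 against M: payoffs 2, 0, 8, 6 → best response R3.
Player 1 against R: payoffs 2, 1, 6, 0 → best response R3.
Player 2 against R1: payoffs 1, 9, 8 → best response M.
Player 2 against R2: payoffs 3, 2, 0 → best response L.
Player 2 against R3: payoffs 9, 7, 6 → best response L.
Player 2 against R4: payoffs 4, 7, 2 → best response M.
No profile is a mutual best response for all players.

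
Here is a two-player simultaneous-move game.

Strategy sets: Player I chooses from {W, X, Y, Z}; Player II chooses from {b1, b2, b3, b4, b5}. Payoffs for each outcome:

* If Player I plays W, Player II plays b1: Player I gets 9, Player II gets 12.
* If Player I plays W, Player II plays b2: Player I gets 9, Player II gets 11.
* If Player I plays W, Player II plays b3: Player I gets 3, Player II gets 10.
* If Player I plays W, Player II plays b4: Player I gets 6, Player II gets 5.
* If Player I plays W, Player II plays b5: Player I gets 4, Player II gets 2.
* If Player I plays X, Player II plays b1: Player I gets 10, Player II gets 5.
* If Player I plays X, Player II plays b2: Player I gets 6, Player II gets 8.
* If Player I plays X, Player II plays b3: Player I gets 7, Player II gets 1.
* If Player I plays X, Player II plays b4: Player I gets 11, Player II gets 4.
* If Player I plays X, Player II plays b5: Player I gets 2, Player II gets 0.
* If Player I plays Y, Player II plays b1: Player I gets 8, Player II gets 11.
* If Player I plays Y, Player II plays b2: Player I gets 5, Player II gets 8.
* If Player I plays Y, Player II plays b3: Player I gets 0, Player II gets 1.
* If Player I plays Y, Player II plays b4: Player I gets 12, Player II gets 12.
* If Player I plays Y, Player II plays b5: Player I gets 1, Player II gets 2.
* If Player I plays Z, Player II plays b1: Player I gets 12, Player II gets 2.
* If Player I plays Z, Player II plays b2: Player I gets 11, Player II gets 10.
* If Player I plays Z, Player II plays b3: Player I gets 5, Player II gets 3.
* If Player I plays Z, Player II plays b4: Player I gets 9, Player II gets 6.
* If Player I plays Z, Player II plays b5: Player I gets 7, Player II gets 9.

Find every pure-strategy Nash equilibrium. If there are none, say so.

Mark each player's best response to every combination of opponents' strategies; a profile where every player is best-responding is a pure Nash equilibrium.
Player I against b1: payoffs 9, 10, 8, 12 → best response Z.
Player I against b2: payoffs 9, 6, 5, 11 → best response Z.
Player I against b3: payoffs 3, 7, 0, 5 → best response X.
Player I against b4: payoffs 6, 11, 12, 9 → best response Y.
Player I against b5: payoffs 4, 2, 1, 7 → best response Z.
Player II against W: payoffs 12, 11, 10, 5, 2 → best response b1.
Player II against X: payoffs 5, 8, 1, 4, 0 → best response b2.
Player II against Y: payoffs 11, 8, 1, 12, 2 → best response b4.
Player II against Z: payoffs 2, 10, 3, 6, 9 → best response b2.
Mutual best responses: (Y, b4); (Z, b2).

Pure-strategy Nash equilibria: (Y, b4), (Z, b2)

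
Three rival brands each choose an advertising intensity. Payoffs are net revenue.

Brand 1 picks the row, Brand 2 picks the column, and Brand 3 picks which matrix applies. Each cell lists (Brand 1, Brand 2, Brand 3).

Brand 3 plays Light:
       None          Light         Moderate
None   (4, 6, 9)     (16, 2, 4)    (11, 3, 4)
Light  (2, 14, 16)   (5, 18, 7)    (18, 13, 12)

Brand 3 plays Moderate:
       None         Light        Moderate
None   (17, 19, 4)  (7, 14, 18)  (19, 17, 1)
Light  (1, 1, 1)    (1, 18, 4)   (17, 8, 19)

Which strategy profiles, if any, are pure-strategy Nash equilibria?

(None, None, Light): Brand 1 gets 4, best alternative 2; Brand 2 gets 6, best alternative 3; Brand 3 gets 9, best alternative 4. No profitable deviation — NE.
(None, None, Moderate): Brand 3 can switch to Light (4 → 9). Not NE.
(None, Light, Light): Brand 2 can switch to None (2 → 6). Not NE.
(None, Light, Moderate): Brand 2 can switch to None (14 → 19). Not NE.
(None, Moderate, Light): Brand 1 can switch to Light (11 → 18). Not NE.
(None, Moderate, Moderate): Brand 2 can switch to None (17 → 19). Not NE.
(Light, None, Light): Brand 1 can switch to None (2 → 4). Not NE.
(Light, None, Moderate): Brand 1 can switch to None (1 → 17). Not NE.
(Light, Light, Light): Brand 1 can switch to None (5 → 16). Not NE.
(Light, Light, Moderate): Brand 1 can switch to None (1 → 7). Not NE.
(Light, Moderate, Light): Brand 2 can switch to None (13 → 14). Not NE.
(The remaining 1 profile has a profitable deviation by the same check.)

The unique pure-strategy Nash equilibrium is (None, None, Light).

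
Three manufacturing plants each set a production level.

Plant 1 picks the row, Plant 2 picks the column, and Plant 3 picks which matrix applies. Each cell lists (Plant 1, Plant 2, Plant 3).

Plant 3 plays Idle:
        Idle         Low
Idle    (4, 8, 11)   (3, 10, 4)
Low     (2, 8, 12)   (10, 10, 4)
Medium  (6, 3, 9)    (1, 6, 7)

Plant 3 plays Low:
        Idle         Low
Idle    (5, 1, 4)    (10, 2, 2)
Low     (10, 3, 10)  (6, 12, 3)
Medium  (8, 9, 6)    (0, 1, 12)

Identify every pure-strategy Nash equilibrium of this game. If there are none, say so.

(Idle, Idle, Idle): Plant 1 can switch to Medium (4 → 6). Not NE.
(Idle, Idle, Low): Plant 1 can switch to Low (5 → 10). Not NE.
(Idle, Low, Idle): Plant 1 can switch to Low (3 → 10). Not NE.
(Idle, Low, Low): Plant 3 can switch to Idle (2 → 4). Not NE.
(Low, Idle, Idle): Plant 1 can switch to Idle (2 → 4). Not NE.
(Low, Idle, Low): Plant 2 can switch to Low (3 → 12). Not NE.
(Low, Low, Idle): Plant 1 gets 10, best alternative 3; Plant 2 gets 10, best alternative 8; Plant 3 gets 4, best alternative 3. No profitable deviation — NE.
(The remaining 5 profiles each have a profitable deviation by the same check.)

Pure NE: (Low, Low, Idle)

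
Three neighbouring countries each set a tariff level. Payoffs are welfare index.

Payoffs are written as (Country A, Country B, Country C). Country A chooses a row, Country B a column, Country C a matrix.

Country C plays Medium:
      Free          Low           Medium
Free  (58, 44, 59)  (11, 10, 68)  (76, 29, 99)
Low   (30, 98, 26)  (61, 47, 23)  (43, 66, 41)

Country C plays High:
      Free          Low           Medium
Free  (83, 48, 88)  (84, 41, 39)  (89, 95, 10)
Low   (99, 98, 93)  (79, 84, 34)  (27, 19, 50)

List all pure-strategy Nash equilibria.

For each strategy profile, look for a profitable unilateral deviation.
(Free, Free, Medium): Country C can switch to High (59 → 88). Not NE.
(Free, Free, High): Country A can switch to Low (83 → 99). Not NE.
(Free, Low, Medium): Country A can switch to Low (11 → 61). Not NE.
(Free, Low, High): Country B can switch to Free (41 → 48). Not NE.
(Free, Medium, Medium): Country B can switch to Free (29 → 44). Not NE.
(Free, Medium, High): Country C can switch to Medium (10 → 99). Not NE.
(Low, Free, Medium): Country A can switch to Free (30 → 58). Not NE.
(Low, Free, High): Country A gets 99, best alternative 83; Country B gets 98, best alternative 84; Country C gets 93, best alternative 26. No profitable deviation — NE.
(Low, Low, Medium): Country B can switch to Free (47 → 98). Not NE.
(Low, Low, High): Country A can switch to Free (79 → 84). Not NE.
(Low, Medium, Medium): Country A can switch to Free (43 → 76). Not NE.
(The remaining 1 profile has a profitable deviation by the same check.)

Pure NE: (Low, Free, High)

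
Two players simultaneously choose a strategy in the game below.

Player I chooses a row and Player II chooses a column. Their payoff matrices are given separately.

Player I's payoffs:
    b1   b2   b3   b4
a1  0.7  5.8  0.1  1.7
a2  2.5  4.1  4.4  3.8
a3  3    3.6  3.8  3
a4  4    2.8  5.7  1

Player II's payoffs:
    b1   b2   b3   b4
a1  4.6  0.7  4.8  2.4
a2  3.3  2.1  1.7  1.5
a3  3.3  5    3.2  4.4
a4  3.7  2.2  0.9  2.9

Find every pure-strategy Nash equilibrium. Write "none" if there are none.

The unique pure-strategy Nash equilibrium is (a4, b1).

Player I against b1: payoffs 0.7, 2.5, 3, 4 → best response a4.
Player I against b2: payoffs 5.8, 4.1, 3.6, 2.8 → best response a1.
Player I against b3: payoffs 0.1, 4.4, 3.8, 5.7 → best response a4.
Player I against b4: payoffs 1.7, 3.8, 3, 1 → best response a2.
Player II against a1: payoffs 4.6, 0.7, 4.8, 2.4 → best response b3.
Player II against a2: payoffs 3.3, 2.1, 1.7, 1.5 → best response b1.
Player II against a3: payoffs 3.3, 5, 3.2, 4.4 → best response b2.
Player II against a4: payoffs 3.7, 2.2, 0.9, 2.9 → best response b1.
Mutual best responses: (a4, b1).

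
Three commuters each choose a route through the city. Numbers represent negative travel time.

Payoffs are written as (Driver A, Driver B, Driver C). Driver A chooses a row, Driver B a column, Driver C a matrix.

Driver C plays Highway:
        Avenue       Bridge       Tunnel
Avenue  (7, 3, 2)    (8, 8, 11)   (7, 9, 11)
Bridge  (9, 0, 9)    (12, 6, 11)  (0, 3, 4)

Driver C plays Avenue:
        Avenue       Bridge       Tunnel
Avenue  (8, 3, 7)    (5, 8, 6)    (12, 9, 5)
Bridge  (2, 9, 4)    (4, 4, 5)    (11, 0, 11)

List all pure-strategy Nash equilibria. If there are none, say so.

Driver A against (Avenue, Highway): payoffs 7, 9 → best response Bridge.
Driver A against (Avenue, Avenue): payoffs 8, 2 → best response Avenue.
Driver A against (Bridge, Highway): payoffs 8, 12 → best response Bridge.
Driver A against (Bridge, Avenue): payoffs 5, 4 → best response Avenue.
Driver A against (Tunnel, Highway): payoffs 7, 0 → best response Avenue.
Driver A against (Tunnel, Avenue): payoffs 12, 11 → best response Avenue.
Driver B against (Avenue, Highway): payoffs 3, 8, 9 → best response Tunnel.
Driver B against (Avenue, Avenue): payoffs 3, 8, 9 → best response Tunnel.
Driver B against (Bridge, Highway): payoffs 0, 6, 3 → best response Bridge.
Driver B against (Bridge, Avenue): payoffs 9, 4, 0 → best response Avenue.
Driver C against (Avenue, Avenue): payoffs 2, 7 → best response Avenue.
Driver C against (Avenue, Bridge): payoffs 11, 6 → best response Highway.
Driver C against (Avenue, Tunnel): payoffs 11, 5 → best response Highway.
Driver C against (Bridge, Avenue): payoffs 9, 4 → best response Highway.
Driver C against (Bridge, Bridge): payoffs 11, 5 → best response Highway.
Driver C against (Bridge, Tunnel): payoffs 4, 11 → best response Avenue.
Mutual best responses: (Avenue, Tunnel, Highway); (Bridge, Bridge, Highway).

The pure Nash equilibria are (Avenue, Tunnel, Highway), (Bridge, Bridge, Highway).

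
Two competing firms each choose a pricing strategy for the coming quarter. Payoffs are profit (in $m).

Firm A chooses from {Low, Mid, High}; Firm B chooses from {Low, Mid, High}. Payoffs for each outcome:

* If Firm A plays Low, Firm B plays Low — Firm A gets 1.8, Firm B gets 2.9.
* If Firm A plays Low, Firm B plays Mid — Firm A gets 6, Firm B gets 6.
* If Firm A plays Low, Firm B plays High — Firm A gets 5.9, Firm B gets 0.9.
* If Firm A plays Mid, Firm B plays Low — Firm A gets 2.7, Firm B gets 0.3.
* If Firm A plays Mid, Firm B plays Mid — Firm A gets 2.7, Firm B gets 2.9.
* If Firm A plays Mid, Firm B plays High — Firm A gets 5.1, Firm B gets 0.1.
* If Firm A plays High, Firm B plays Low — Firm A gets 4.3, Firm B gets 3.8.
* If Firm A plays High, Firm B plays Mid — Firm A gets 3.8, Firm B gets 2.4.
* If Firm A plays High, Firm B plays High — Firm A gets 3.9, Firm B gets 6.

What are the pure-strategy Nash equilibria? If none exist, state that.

Firm A against Low: payoffs 1.8, 2.7, 4.3 → best response High.
Firm A against Mid: payoffs 6, 2.7, 3.8 → best response Low.
Firm A against High: payoffs 5.9, 5.1, 3.9 → best response Low.
Firm B against Low: payoffs 2.9, 6, 0.9 → best response Mid.
Firm B against Mid: payoffs 0.3, 2.9, 0.1 → best response Mid.
Firm B against High: payoffs 3.8, 2.4, 6 → best response High.
Mutual best responses: (Low, Mid).

The unique pure-strategy Nash equilibrium is (Low, Mid).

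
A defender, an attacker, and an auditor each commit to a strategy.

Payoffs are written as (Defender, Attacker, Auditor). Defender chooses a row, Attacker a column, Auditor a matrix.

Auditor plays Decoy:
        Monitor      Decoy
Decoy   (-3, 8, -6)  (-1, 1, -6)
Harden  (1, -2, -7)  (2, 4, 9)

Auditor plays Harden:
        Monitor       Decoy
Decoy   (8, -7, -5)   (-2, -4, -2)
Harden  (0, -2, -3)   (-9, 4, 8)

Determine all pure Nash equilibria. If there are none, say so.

(Decoy, Decoy, Harden), (Harden, Decoy, Decoy)

(Decoy, Monitor, Decoy): Defender can switch to Harden (-3 → 1). Not NE.
(Decoy, Monitor, Harden): Attacker can switch to Decoy (-7 → -4). Not NE.
(Decoy, Decoy, Decoy): Defender can switch to Harden (-1 → 2). Not NE.
(Decoy, Decoy, Harden): Defender gets -2, best alternative -9; Attacker gets -4, best alternative -7; Auditor gets -2, best alternative -6. No profitable deviation — NE.
(Harden, Monitor, Decoy): Attacker can switch to Decoy (-2 → 4). Not NE.
(Harden, Monitor, Harden): Defender can switch to Decoy (0 → 8). Not NE.
(Harden, Decoy, Decoy): Defender gets 2, best alternative -1; Attacker gets 4, best alternative -2; Auditor gets 9, best alternative 8. No profitable deviation — NE.
(Harden, Decoy, Harden): Defender can switch to Decoy (-9 → -2). Not NE.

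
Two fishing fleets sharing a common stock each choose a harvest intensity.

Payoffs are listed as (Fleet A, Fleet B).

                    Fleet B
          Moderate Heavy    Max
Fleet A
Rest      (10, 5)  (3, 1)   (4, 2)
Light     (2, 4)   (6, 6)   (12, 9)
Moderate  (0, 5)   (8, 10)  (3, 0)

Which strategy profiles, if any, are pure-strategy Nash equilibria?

Fleet A against Moderate: payoffs 10, 2, 0 → best response Rest.
Fleet A against Heavy: payoffs 3, 6, 8 → best response Moderate.
Fleet A against Max: payoffs 4, 12, 3 → best response Light.
Fleet B against Rest: payoffs 5, 1, 2 → best response Moderate.
Fleet B against Light: payoffs 4, 6, 9 → best response Max.
Fleet B against Moderate: payoffs 5, 10, 0 → best response Heavy.
Mutual best responses: (Rest, Moderate); (Light, Max); (Moderate, Heavy).

Pure-strategy Nash equilibria: (Rest, Moderate), (Light, Max), (Moderate, Heavy)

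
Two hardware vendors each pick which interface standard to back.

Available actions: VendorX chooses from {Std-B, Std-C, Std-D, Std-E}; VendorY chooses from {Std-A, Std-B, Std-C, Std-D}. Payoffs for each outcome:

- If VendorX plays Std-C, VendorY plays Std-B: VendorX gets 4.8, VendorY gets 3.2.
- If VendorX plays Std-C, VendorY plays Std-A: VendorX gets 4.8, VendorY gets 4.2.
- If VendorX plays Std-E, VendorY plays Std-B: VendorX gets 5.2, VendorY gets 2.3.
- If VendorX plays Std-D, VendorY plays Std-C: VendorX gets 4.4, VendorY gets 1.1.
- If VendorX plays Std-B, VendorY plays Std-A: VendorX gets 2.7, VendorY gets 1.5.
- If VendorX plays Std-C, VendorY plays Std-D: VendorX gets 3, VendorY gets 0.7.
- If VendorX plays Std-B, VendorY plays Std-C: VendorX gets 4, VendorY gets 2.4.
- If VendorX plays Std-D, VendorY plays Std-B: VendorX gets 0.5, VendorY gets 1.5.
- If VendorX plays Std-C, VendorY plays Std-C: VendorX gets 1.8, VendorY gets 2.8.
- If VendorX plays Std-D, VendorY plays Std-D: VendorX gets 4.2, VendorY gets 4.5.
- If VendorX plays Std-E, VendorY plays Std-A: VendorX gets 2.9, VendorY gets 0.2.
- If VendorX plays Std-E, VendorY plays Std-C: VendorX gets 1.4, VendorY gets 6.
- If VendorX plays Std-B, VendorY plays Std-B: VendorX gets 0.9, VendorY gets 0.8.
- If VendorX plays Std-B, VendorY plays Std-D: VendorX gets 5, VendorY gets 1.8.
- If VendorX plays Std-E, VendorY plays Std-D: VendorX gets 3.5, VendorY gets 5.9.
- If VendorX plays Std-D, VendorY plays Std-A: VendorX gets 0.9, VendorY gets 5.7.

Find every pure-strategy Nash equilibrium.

(Std-C, Std-A)

VendorX against Std-A: payoffs 2.7, 4.8, 0.9, 2.9 → best response Std-C.
VendorX against Std-B: payoffs 0.9, 4.8, 0.5, 5.2 → best response Std-E.
VendorX against Std-C: payoffs 4, 1.8, 4.4, 1.4 → best response Std-D.
VendorX against Std-D: payoffs 5, 3, 4.2, 3.5 → best response Std-B.
VendorY against Std-B: payoffs 1.5, 0.8, 2.4, 1.8 → best response Std-C.
VendorY against Std-C: payoffs 4.2, 3.2, 2.8, 0.7 → best response Std-A.
VendorY against Std-D: payoffs 5.7, 1.5, 1.1, 4.5 → best response Std-A.
VendorY against Std-E: payoffs 0.2, 2.3, 6, 5.9 → best response Std-C.
Mutual best responses: (Std-C, Std-A).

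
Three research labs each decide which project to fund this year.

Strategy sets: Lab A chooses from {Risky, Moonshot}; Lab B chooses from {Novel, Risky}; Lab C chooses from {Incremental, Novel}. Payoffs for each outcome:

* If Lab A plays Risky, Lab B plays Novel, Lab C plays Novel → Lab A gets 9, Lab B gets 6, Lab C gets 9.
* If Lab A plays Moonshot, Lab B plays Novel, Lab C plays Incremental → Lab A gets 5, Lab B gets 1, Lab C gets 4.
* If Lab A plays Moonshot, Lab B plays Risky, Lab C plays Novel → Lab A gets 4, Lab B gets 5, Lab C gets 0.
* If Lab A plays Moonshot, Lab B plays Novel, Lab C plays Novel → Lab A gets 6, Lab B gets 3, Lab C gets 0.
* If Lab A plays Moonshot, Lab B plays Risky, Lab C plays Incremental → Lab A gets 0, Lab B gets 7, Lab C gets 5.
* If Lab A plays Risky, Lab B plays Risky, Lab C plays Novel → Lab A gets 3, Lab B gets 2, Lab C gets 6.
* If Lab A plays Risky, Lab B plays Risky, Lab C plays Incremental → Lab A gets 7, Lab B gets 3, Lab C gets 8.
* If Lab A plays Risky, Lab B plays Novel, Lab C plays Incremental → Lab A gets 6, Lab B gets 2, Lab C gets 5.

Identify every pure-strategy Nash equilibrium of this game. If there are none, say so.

(Risky, Novel, Novel) and (Risky, Risky, Incremental)

Lab A against (Novel, Incremental): payoffs 6, 5 → best response Risky.
Lab A against (Novel, Novel): payoffs 9, 6 → best response Risky.
Lab A against (Risky, Incremental): payoffs 7, 0 → best response Risky.
Lab A against (Risky, Novel): payoffs 3, 4 → best response Moonshot.
Lab B against (Risky, Incremental): payoffs 2, 3 → best response Risky.
Lab B against (Risky, Novel): payoffs 6, 2 → best response Novel.
Lab B against (Moonshot, Incremental): payoffs 1, 7 → best response Risky.
Lab B against (Moonshot, Novel): payoffs 3, 5 → best response Risky.
Lab C against (Risky, Novel): payoffs 5, 9 → best response Novel.
Lab C against (Risky, Risky): payoffs 8, 6 → best response Incremental.
Lab C against (Moonshot, Novel): payoffs 4, 0 → best response Incremental.
Lab C against (Moonshot, Risky): payoffs 5, 0 → best response Incremental.
Mutual best responses: (Risky, Novel, Novel); (Risky, Risky, Incremental).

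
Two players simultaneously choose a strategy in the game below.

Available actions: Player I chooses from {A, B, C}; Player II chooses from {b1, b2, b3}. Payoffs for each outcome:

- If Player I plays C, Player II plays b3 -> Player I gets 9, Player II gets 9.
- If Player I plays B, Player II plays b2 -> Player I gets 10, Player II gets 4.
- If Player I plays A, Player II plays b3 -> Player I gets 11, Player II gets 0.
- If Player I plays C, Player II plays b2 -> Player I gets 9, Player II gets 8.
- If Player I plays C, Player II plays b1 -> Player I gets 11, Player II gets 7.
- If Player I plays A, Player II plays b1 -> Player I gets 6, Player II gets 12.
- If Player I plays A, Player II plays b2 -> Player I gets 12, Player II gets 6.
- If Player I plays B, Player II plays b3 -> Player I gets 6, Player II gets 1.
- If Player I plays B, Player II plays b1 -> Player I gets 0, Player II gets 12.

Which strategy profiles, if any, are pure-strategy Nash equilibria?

This game has no pure Nash equilibrium.

(A, b1): Player I can switch to C (6 → 11). Not NE.
(A, b2): Player II can switch to b1 (6 → 12). Not NE.
(A, b3): Player II can switch to b1 (0 → 12). Not NE.
(B, b1): Player I can switch to A (0 → 6). Not NE.
(B, b2): Player I can switch to A (10 → 12). Not NE.
(B, b3): Player I can switch to A (6 → 11). Not NE.
(C, b1): Player II can switch to b2 (7 → 8). Not NE.
(C, b2): Player I can switch to A (9 → 12). Not NE.
(C, b3): Player I can switch to A (9 → 11). Not NE.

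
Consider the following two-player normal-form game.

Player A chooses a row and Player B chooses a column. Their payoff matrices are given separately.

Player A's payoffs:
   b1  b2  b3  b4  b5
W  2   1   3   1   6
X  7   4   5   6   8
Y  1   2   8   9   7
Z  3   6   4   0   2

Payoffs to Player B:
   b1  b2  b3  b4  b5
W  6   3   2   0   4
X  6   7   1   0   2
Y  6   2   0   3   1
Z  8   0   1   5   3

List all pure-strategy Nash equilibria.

(W, b1): Player A can switch to X (2 → 7). Not NE.
(W, b2): Player A can switch to X (1 → 4). Not NE.
(W, b3): Player A can switch to X (3 → 5). Not NE.
(W, b4): Player A can switch to X (1 → 6). Not NE.
(W, b5): Player A can switch to X (6 → 8). Not NE.
(X, b1): Player B can switch to b2 (6 → 7). Not NE.
(X, b2): Player A can switch to Z (4 → 6). Not NE.
(X, b3): Player A can switch to Y (5 → 8). Not NE.
(The remaining 12 profiles each have a profitable deviation by the same check.)

No pure-strategy Nash equilibrium.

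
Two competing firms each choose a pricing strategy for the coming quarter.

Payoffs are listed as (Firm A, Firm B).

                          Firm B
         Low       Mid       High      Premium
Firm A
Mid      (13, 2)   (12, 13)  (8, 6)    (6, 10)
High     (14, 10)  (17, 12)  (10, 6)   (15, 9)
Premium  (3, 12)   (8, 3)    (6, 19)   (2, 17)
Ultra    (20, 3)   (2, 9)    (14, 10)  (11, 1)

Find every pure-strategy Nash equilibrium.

Firm A against Low: payoffs 13, 14, 3, 20 → best response Ultra.
Firm A against Mid: payoffs 12, 17, 8, 2 → best response High.
Firm A against High: payoffs 8, 10, 6, 14 → best response Ultra.
Firm A against Premium: payoffs 6, 15, 2, 11 → best response High.
Firm B against Mid: payoffs 2, 13, 6, 10 → best response Mid.
Firm B against High: payoffs 10, 12, 6, 9 → best response Mid.
Firm B against Premium: payoffs 12, 3, 19, 17 → best response High.
Firm B against Ultra: payoffs 3, 9, 10, 1 → best response High.
Mutual best responses: (High, Mid); (Ultra, High).

(High, Mid) and (Ultra, High)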